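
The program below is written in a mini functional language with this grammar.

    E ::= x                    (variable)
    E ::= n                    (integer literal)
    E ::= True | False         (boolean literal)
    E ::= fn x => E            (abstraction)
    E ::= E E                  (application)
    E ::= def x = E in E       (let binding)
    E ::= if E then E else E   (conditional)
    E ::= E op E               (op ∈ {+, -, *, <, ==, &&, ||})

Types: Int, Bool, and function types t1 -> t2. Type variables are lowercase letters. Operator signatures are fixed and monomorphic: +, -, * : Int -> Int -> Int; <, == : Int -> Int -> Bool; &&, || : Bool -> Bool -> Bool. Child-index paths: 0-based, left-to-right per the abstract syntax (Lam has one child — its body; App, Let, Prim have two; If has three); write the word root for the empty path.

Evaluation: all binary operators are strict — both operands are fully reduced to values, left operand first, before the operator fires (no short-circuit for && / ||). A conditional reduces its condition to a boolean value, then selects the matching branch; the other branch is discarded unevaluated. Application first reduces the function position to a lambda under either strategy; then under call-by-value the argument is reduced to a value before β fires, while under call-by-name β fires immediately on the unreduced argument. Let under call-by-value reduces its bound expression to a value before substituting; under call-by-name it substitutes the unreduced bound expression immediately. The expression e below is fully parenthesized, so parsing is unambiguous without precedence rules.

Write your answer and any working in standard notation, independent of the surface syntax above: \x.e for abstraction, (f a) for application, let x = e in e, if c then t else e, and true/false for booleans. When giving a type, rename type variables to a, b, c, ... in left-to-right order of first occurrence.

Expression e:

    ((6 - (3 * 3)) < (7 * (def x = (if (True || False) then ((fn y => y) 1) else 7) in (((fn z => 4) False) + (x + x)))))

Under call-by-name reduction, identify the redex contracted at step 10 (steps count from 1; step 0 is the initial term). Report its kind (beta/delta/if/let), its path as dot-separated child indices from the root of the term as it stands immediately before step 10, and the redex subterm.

Answer: beta at 1.1.1.1 : ((\y.y) 1)

Derivation:
step 0: ((6 - (3 * 3)) < (7 * (let x = (if (true || false) then ((\y.y) 1) else 7) in (((\z.4) false) + (x + x)))))
step 1: [delta@0.1] ((6 - 9) < (7 * (let x = (if (true || false) then ((\y.y) 1) else 7) in (((\z.4) false) + (x + x)))))
step 2: [delta@0] (-3 < (7 * (let x = (if (true || false) then ((\y.y) 1) else 7) in (((\z.4) false) + (x + x)))))
step 3: [let@1.1] (-3 < (7 * (((\z.4) false) + ((if (true || false) then ((\y.y) 1) else 7) + (if (true || false) then ((\y.y) 1) else 7)))))
step 4: [beta@1.1.0] (-3 < (7 * (4 + ((if (true || false) then ((\y.y) 1) else 7) + (if (true || false) then ((\y.y) 1) else 7)))))
step 5: [delta@1.1.1.0.0] (-3 < (7 * (4 + ((if true then ((\y.y) 1) else 7) + (if (true || false) then ((\y.y) 1) else 7)))))
step 6: [if@1.1.1.0] (-3 < (7 * (4 + (((\y.y) 1) + (if (true || false) then ((\y.y) 1) else 7)))))
step 7: [beta@1.1.1.0] (-3 < (7 * (4 + (1 + (if (true || false) then ((\y.y) 1) else 7)))))
step 8: [delta@1.1.1.1.0] (-3 < (7 * (4 + (1 + (if true then ((\y.y) 1) else 7)))))
step 9: [if@1.1.1.1] (-3 < (7 * (4 + (1 + ((\y.y) 1)))))
step 10: [beta@1.1.1.1] (-3 < (7 * (4 + (1 + 1))))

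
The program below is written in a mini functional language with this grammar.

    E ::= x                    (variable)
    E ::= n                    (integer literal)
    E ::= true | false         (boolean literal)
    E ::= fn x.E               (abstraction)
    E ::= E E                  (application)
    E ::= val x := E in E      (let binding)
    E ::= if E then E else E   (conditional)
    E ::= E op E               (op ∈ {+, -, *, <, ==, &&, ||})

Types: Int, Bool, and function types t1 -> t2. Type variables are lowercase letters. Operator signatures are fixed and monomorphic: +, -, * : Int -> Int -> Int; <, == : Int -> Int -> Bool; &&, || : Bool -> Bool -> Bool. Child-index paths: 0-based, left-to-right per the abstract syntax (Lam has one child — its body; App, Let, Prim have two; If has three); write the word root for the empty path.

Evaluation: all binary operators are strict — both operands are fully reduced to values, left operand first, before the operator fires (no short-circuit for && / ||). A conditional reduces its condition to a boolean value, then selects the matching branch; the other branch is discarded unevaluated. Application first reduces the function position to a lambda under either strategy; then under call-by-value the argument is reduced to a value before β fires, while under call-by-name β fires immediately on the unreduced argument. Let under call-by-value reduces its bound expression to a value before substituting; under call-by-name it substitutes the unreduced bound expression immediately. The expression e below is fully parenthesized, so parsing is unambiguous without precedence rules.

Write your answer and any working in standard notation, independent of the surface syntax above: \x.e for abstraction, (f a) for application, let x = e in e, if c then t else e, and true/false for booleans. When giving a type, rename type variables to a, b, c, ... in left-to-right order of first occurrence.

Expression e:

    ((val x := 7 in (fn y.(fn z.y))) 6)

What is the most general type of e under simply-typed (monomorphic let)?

Trace:
let x : Int
y : a
\z._ : b -> a
\y._ : a -> b -> a
  unify a -> b -> a ~ Int -> c
  unify a ~ Int
  unify b -> Int ~ c
_ _ : b -> Int

Answer: a -> Int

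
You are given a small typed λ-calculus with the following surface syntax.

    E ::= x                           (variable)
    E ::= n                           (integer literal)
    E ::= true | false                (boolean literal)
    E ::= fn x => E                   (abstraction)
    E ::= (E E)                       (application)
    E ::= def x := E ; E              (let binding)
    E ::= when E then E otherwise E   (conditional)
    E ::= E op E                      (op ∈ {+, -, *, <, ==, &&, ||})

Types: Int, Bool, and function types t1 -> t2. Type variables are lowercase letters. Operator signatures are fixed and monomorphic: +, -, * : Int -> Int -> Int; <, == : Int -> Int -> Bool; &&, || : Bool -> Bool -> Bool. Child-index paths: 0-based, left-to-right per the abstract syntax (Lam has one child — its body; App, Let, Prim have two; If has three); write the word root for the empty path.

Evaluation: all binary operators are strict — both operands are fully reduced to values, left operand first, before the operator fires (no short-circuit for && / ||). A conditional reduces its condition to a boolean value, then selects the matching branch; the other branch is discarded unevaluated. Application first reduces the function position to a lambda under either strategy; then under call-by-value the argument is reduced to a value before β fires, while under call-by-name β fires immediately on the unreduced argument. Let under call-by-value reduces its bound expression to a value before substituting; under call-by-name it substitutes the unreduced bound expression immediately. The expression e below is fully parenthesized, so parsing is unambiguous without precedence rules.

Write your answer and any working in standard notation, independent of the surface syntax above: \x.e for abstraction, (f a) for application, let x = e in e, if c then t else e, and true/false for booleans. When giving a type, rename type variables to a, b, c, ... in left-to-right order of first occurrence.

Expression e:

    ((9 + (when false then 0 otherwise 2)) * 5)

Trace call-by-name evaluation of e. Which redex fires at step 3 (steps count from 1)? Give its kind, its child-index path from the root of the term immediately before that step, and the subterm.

Derivation:
step 0: ((9 + (if false then 0 else 2)) * 5)
step 1: [if@0.1] ((9 + 2) * 5)
step 2: [delta@0] (11 * 5)
step 3: [delta@root] 55

Answer: delta at root : (11 * 5)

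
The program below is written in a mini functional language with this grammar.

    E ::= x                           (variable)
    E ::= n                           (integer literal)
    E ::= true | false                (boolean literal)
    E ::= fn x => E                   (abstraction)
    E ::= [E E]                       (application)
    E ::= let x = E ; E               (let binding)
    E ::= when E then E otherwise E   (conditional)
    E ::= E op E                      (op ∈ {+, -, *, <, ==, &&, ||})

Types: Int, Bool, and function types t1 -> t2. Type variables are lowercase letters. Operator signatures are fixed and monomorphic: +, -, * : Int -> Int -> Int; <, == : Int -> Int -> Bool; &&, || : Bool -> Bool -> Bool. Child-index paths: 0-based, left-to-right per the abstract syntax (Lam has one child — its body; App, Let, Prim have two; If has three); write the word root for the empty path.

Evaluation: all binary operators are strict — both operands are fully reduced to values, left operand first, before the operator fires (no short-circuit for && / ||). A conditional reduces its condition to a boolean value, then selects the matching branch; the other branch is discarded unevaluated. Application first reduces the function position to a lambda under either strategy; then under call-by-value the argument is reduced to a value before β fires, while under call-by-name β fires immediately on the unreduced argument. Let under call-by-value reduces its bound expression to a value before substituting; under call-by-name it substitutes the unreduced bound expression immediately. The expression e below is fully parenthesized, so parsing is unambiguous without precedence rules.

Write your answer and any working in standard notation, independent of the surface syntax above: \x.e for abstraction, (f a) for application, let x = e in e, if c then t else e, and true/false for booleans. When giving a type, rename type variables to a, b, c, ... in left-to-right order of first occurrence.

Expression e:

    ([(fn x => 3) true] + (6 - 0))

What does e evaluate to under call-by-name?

Answer: 9

Derivation:
step 0: (((\x.3) true) + (6 - 0))
step 1: [beta@0] (3 + (6 - 0))
step 2: [delta@1] (3 + 6)
step 3: [delta@root] 9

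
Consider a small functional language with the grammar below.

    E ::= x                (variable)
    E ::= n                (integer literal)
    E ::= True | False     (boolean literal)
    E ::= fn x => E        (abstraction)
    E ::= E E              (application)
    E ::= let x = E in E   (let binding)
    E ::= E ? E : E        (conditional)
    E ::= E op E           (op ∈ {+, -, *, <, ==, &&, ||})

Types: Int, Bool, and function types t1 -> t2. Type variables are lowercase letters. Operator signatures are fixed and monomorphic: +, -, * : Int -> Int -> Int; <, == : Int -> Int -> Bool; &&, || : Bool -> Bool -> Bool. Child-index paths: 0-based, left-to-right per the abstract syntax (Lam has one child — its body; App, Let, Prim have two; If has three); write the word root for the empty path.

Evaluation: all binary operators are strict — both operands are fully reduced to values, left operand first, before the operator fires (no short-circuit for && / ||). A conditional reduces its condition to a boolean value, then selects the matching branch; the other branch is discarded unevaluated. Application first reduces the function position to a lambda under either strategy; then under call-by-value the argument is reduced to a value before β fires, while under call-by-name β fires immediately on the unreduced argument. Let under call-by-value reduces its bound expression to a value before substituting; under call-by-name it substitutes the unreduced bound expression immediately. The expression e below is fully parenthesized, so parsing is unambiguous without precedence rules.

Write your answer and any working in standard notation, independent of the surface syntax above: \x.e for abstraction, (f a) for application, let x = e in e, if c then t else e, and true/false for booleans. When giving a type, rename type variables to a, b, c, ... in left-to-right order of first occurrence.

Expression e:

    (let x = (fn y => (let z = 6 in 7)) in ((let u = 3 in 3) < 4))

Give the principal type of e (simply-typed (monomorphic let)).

Derivation:
let z : Int
\y._ : a -> Int
let x : a -> Int
let u : Int
  unify Int ~ Int
  unify Int ~ Int

Answer: Bool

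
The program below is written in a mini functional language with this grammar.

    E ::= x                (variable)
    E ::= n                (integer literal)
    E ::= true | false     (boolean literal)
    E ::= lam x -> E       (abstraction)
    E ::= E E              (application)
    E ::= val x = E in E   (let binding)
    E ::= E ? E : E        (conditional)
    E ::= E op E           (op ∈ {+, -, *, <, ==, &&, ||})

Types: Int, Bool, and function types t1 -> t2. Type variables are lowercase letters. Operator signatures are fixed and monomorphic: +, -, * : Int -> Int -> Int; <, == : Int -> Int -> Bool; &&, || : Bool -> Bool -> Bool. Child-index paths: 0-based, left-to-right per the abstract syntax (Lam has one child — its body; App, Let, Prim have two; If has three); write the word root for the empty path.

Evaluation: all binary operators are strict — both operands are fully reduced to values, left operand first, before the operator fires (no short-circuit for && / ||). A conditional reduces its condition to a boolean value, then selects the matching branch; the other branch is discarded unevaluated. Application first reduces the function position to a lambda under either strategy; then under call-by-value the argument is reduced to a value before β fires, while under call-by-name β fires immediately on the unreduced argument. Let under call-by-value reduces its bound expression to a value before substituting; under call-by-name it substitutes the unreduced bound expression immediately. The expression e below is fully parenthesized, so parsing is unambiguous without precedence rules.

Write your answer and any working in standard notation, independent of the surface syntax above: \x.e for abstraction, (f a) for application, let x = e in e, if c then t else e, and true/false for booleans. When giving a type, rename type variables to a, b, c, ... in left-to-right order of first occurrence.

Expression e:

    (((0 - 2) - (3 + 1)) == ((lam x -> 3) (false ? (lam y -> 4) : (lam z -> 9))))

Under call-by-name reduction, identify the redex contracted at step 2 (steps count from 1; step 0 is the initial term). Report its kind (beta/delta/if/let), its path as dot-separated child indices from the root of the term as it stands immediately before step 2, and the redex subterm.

Trace:
step 0: (((0 - 2) - (3 + 1)) == ((\x.3) (if false then (\y.4) else (\z.9))))
step 1: [delta@0.0] ((-2 - (3 + 1)) == ((\x.3) (if false then (\y.4) else (\z.9))))
step 2: [delta@0.1] ((-2 - 4) == ((\x.3) (if false then (\y.4) else (\z.9))))

Answer: delta at 0.1 : (3 + 1)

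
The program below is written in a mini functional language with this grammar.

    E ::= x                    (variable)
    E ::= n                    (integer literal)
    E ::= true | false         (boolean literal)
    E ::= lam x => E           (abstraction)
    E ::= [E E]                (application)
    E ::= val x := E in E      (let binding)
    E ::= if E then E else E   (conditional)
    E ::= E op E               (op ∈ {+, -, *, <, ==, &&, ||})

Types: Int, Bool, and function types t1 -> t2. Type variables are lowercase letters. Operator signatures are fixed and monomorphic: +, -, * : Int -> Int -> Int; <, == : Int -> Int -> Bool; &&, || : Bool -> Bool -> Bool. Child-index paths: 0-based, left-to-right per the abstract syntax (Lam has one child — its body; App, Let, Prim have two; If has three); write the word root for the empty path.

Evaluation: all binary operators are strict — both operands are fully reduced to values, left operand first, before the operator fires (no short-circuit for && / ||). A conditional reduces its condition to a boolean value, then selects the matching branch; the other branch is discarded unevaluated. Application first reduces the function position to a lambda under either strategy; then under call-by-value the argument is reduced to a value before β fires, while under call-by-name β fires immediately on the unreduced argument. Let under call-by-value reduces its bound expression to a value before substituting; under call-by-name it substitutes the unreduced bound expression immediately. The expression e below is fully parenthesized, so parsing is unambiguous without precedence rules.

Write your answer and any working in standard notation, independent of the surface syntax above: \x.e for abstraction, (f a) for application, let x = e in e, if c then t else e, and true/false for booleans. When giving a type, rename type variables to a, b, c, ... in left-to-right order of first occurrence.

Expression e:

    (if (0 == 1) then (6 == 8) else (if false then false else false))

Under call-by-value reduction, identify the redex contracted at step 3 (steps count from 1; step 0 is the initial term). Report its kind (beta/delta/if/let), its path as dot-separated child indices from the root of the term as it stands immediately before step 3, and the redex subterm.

Trace:
step 0: (if (0 == 1) then (6 == 8) else (if false then false else false))
step 1: [delta@0] (if false then (6 == 8) else (if false then false else false))
step 2: [if@root] (if false then false else false)
step 3: [if@root] false

Answer: if at root : (if false then false else false)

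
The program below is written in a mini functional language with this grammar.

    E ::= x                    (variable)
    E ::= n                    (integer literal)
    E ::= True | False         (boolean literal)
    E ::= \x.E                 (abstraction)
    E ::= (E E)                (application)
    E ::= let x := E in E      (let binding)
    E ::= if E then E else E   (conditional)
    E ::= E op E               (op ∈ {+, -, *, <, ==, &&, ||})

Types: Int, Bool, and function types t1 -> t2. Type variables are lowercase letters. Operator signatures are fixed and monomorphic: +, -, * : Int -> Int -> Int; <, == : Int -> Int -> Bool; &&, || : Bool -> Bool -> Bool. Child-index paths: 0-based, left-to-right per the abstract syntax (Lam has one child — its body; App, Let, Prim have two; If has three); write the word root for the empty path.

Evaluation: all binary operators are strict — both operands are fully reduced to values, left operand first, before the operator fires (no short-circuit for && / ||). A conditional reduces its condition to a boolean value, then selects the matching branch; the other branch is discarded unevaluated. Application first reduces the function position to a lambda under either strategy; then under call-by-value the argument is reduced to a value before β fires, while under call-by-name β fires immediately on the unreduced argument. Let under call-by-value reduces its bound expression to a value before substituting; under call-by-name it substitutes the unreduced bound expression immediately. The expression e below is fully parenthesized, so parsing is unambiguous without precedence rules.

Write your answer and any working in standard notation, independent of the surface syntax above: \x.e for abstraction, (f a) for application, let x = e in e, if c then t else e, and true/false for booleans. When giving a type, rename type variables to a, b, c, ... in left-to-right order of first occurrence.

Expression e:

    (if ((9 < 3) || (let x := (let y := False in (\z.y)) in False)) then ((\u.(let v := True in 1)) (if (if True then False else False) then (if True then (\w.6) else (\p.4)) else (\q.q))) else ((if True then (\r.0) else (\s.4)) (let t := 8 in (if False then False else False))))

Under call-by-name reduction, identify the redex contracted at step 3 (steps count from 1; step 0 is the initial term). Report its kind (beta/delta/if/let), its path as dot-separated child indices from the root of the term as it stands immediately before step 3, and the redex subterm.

Derivation:
step 0: (if ((9 < 3) || (let x = (let y = false in (\z.y)) in false)) then ((\u.(let v = true in 1)) (if (if true then false else false) then (if true then (\w.6) else (\p.4)) else (\q.q))) else ((if true then (\r.0) else (\s.4)) (let t = 8 in (if false then false else false))))
step 1: [delta@0.0] (if (false || (let x = (let y = false in (\z.y)) in false)) then ((\u.(let v = true in 1)) (if (if true then false else false) then (if true then (\w.6) else (\p.4)) else (\q.q))) else ((if true then (\r.0) else (\s.4)) (let t = 8 in (if false then false else false))))
step 2: [let@0.1] (if (false || false) then ((\u.(let v = true in 1)) (if (if true then false else false) then (if true then (\w.6) else (\p.4)) else (\q.q))) else ((if true then (\r.0) else (\s.4)) (let t = 8 in (if false then false else false))))
step 3: [delta@0] (if false then ((\u.(let v = true in 1)) (if (if true then false else false) then (if true then (\w.6) else (\p.4)) else (\q.q))) else ((if true then (\r.0) else (\s.4)) (let t = 8 in (if false then false else false))))

Answer: delta at 0 : (false || false)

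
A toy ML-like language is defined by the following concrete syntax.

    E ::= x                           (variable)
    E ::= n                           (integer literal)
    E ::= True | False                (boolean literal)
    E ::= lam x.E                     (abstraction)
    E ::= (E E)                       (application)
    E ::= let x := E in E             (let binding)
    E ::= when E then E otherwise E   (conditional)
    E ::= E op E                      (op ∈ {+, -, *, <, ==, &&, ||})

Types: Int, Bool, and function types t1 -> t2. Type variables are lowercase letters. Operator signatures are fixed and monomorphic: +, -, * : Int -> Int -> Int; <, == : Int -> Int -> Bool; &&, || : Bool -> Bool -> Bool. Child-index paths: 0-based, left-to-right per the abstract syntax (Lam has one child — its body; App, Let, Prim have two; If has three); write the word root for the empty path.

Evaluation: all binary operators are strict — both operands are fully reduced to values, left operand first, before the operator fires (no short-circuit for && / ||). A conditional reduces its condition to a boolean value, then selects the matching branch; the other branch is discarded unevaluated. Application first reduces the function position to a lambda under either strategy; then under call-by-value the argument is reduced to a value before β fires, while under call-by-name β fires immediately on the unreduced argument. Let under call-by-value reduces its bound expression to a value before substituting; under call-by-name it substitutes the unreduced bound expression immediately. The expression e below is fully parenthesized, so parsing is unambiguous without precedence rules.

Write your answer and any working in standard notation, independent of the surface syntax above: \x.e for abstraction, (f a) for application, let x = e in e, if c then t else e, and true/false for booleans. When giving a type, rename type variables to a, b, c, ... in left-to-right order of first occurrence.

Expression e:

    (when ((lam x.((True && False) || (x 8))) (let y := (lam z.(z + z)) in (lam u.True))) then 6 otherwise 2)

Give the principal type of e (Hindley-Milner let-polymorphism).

Answer: Int

Trace:
  unify Bool ~ Bool
  unify Bool ~ Bool
  unify Bool ~ Bool
x : a
  unify a ~ Int -> b
_ _ : b
  unify b ~ Bool
\x._ : (Int -> Bool) -> Bool
z : c
  unify c ~ Int
z : Int
  unify Int ~ Int
\z._ : Int -> Int
let y : Int -> Int
\u._ : d -> Bool
  unify (Int -> Bool) -> Bool ~ (d -> Bool) -> e
  unify Int -> Bool ~ d -> Bool
  unify Int ~ d
  unify Bool ~ Bool
  unify Bool ~ e
_ _ : Bool
  unify Bool ~ Bool
  unify Int ~ Int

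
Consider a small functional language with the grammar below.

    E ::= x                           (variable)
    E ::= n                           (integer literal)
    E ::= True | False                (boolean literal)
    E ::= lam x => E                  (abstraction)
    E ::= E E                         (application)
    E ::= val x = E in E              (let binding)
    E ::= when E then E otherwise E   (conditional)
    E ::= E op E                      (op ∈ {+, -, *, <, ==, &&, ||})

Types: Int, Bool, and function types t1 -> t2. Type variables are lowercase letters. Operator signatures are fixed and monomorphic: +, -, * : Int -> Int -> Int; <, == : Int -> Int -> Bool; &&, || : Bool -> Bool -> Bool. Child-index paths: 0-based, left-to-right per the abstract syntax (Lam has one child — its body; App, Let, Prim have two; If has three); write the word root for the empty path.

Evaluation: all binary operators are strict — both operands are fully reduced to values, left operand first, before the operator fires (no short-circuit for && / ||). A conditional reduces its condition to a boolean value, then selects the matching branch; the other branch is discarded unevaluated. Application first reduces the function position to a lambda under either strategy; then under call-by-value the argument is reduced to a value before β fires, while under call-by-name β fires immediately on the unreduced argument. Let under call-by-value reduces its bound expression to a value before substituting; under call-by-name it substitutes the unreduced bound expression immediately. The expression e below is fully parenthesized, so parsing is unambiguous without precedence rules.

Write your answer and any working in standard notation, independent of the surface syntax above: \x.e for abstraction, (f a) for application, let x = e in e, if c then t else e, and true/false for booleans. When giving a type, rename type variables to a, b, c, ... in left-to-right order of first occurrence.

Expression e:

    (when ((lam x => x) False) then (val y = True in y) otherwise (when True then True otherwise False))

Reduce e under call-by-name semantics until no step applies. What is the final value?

Answer: true

Working:
step 0: (if ((\x.x) false) then (let y = true in y) else (if true then true else false))
step 1: [beta@0] (if false then (let y = true in y) else (if true then true else false))
step 2: [if@root] (if true then true else false)
step 3: [if@root] true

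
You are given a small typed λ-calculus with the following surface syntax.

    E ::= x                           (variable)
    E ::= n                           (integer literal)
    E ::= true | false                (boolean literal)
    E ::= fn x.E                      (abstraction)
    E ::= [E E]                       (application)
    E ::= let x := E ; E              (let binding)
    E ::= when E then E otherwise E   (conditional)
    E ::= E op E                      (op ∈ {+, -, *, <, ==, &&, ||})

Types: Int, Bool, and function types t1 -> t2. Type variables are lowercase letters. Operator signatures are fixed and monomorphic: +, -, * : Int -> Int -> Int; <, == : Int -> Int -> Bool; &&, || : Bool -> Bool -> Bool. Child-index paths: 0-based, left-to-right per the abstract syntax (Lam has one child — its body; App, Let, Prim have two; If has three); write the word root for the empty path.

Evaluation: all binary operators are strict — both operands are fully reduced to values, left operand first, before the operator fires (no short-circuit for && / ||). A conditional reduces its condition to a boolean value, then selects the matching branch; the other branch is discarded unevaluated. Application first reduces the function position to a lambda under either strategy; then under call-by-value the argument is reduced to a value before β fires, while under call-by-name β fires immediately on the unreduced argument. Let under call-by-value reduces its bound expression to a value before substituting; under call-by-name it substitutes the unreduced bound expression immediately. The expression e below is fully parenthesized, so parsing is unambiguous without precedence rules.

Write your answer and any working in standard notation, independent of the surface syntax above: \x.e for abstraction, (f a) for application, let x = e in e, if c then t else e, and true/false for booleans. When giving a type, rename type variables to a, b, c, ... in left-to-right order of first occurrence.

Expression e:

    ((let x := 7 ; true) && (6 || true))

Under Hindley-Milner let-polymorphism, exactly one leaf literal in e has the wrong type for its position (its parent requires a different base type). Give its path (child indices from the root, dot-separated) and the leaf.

Answer: 1.0 : 6

Derivation:
let x : Int
  unify Bool ~ Bool
  unify Int ~ Bool
  FAIL: mismatch Int ~ Bool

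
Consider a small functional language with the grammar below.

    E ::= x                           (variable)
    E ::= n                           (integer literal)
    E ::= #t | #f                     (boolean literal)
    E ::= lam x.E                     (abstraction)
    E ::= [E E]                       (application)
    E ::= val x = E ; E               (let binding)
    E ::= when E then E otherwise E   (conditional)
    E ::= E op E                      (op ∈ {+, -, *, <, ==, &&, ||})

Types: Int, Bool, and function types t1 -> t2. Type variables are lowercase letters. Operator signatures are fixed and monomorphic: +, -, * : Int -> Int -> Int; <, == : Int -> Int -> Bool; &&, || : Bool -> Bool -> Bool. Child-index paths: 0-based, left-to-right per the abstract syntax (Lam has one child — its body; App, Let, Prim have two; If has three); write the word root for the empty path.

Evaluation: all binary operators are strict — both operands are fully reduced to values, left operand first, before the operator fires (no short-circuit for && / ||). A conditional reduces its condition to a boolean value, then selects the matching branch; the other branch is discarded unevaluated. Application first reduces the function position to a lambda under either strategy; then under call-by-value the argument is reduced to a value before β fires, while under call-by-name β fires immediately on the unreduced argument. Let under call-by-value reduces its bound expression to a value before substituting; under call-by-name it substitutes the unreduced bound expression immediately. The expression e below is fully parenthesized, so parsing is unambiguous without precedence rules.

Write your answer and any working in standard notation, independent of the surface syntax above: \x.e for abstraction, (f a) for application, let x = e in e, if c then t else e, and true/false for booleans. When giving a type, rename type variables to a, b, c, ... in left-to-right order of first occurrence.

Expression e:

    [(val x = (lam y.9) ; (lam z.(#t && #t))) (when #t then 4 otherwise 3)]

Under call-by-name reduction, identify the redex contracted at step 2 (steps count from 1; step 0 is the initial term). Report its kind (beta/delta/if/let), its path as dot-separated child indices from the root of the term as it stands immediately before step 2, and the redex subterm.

Answer: beta at root : ((\z.(true && true)) (if true then 4 else 3))

Trace:
step 0: ((let x = (\y.9) in (\z.(true && true))) (if true then 4 else 3))
step 1: [let@0] ((\z.(true && true)) (if true then 4 else 3))
step 2: [beta@root] (true && true)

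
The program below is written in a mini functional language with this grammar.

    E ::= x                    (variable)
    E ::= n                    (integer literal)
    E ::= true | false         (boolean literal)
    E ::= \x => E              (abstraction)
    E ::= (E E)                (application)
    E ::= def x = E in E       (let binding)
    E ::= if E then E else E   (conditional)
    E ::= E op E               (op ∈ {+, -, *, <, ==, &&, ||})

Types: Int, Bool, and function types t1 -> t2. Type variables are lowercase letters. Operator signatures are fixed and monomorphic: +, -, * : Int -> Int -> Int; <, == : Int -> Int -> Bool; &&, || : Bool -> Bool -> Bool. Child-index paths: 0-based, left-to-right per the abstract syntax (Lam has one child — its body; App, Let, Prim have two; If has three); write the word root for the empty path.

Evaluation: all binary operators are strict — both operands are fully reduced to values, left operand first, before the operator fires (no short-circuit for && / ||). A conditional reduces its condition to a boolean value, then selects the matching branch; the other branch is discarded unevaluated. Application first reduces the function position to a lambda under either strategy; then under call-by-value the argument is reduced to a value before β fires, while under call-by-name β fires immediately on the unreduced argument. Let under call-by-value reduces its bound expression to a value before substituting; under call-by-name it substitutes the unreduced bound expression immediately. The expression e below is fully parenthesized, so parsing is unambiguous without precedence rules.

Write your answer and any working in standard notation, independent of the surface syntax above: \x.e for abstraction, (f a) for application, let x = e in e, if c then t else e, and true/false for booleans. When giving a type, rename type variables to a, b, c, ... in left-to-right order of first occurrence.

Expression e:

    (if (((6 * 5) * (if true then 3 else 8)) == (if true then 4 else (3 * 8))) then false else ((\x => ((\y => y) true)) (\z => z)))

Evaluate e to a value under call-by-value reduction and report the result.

Derivation:
step 0: (if (((6 * 5) * (if true then 3 else 8)) == (if true then 4 else (3 * 8))) then false else ((\x.((\y.y) true)) (\z.z)))
step 1: [delta@0.0.0] (if ((30 * (if true then 3 else 8)) == (if true then 4 else (3 * 8))) then false else ((\x.((\y.y) true)) (\z.z)))
step 2: [if@0.0.1] (if ((30 * 3) == (if true then 4 else (3 * 8))) then false else ((\x.((\y.y) true)) (\z.z)))
step 3: [delta@0.0] (if (90 == (if true then 4 else (3 * 8))) then false else ((\x.((\y.y) true)) (\z.z)))
step 4: [if@0.1] (if (90 == 4) then false else ((\x.((\y.y) true)) (\z.z)))
step 5: [delta@0] (if false then false else ((\x.((\y.y) true)) (\z.z)))
step 6: [if@root] ((\x.((\y.y) true)) (\z.z))
step 7: [beta@root] ((\y.y) true)
step 8: [beta@root] true

Answer: true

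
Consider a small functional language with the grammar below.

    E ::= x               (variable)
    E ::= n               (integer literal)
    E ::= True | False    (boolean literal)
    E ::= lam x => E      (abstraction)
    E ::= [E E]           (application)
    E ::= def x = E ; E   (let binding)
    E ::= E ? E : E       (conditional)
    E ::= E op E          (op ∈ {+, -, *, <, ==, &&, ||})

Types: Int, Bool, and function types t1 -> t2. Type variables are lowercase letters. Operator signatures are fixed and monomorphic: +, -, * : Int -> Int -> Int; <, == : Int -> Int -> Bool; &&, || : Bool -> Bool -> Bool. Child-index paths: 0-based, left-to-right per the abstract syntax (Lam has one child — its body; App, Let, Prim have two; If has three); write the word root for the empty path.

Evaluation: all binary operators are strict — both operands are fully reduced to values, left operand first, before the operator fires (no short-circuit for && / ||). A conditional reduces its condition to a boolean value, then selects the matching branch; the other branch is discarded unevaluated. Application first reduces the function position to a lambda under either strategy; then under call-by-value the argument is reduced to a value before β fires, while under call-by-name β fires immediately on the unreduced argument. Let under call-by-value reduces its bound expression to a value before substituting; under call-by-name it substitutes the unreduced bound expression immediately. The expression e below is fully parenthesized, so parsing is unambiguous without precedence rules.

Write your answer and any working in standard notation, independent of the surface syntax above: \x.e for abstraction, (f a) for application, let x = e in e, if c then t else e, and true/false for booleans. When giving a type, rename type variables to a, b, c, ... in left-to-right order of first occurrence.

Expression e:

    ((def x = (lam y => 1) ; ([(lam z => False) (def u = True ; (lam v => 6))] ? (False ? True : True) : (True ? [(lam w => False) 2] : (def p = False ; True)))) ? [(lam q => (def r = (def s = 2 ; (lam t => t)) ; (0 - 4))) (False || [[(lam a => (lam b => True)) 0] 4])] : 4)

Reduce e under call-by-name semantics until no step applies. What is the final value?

Answer: 4

Working:
step 0: (if (let x = (\y.1) in (if ((\z.false) (let u = true in (\v.6))) then (if false then true else true) else (if true then ((\w.false) 2) else (let p = false in true)))) then ((\q.(let r = (let s = 2 in (\t.t)) in (0 - 4))) (false || (((\a.(\b.true)) 0) 4))) else 4)
step 1: [let@0] (if (if ((\z.false) (let u = true in (\v.6))) then (if false then true else true) else (if true then ((\w.false) 2) else (let p = false in true))) then ((\q.(let r = (let s = 2 in (\t.t)) in (0 - 4))) (false || (((\a.(\b.true)) 0) 4))) else 4)
step 2: [beta@0.0] (if (if false then (if false then true else true) else (if true then ((\w.false) 2) else (let p = false in true))) then ((\q.(let r = (let s = 2 in (\t.t)) in (0 - 4))) (false || (((\a.(\b.true)) 0) 4))) else 4)
step 3: [if@0] (if (if true then ((\w.false) 2) else (let p = false in true)) then ((\q.(let r = (let s = 2 in (\t.t)) in (0 - 4))) (false || (((\a.(\b.true)) 0) 4))) else 4)
step 4: [if@0] (if ((\w.false) 2) then ((\q.(let r = (let s = 2 in (\t.t)) in (0 - 4))) (false || (((\a.(\b.true)) 0) 4))) else 4)
step 5: [beta@0] (if false then ((\q.(let r = (let s = 2 in (\t.t)) in (0 - 4))) (false || (((\a.(\b.true)) 0) 4))) else 4)
step 6: [if@root] 4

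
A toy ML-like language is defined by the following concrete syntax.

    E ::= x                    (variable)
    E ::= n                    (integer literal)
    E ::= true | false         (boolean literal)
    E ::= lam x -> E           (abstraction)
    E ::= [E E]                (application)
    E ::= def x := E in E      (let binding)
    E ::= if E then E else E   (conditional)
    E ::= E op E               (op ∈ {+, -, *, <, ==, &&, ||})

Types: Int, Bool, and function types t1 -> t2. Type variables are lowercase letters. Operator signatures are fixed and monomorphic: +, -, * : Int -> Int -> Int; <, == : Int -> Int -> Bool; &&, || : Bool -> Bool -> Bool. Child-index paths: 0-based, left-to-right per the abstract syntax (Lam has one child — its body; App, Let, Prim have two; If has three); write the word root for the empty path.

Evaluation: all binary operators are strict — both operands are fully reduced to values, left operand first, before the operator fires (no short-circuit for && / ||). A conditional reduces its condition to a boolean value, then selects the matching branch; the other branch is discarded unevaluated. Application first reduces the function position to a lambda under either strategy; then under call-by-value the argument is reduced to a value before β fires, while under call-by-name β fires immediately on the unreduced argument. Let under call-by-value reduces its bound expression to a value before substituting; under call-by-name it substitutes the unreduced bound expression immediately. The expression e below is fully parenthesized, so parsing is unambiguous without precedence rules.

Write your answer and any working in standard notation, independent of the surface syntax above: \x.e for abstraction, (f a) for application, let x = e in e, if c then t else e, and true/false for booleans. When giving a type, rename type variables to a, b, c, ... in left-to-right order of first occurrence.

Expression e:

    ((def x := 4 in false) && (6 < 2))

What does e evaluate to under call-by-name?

Answer: false

Working:
step 0: ((let x = 4 in false) && (6 < 2))
step 1: [let@0] (false && (6 < 2))
step 2: [delta@1] (false && false)
step 3: [delta@root] false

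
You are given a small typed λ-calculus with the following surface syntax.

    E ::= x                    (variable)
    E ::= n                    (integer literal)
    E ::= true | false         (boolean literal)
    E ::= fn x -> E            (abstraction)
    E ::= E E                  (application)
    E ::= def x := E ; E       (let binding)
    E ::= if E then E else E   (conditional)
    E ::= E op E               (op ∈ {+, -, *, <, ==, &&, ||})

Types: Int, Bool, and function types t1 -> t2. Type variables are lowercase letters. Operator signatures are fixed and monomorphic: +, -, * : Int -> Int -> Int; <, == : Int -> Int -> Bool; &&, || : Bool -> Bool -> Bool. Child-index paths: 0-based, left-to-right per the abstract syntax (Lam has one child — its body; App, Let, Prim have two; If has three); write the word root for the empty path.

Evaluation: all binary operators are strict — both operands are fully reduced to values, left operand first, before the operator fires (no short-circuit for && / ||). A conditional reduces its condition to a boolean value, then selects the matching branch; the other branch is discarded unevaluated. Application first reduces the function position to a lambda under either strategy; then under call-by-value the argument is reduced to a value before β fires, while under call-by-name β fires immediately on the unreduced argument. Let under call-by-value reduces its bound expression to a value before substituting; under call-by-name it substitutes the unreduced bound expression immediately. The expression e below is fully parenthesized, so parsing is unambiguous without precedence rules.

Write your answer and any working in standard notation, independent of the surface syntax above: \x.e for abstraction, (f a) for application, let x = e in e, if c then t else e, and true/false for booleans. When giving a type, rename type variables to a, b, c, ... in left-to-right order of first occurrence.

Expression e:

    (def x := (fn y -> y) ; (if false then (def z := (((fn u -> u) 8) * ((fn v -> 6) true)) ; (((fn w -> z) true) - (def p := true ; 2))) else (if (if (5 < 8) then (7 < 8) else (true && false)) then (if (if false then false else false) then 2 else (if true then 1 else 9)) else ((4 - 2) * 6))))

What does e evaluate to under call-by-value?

Derivation:
step 0: (let x = (\y.y) in (if false then (let z = (((\u.u) 8) * ((\v.6) true)) in (((\w.z) true) - (let p = true in 2))) else (if (if (5 < 8) then (7 < 8) else (true && false)) then (if (if false then false else false) then 2 else (if true then 1 else 9)) else ((4 - 2) * 6))))
step 1: [let@root] (if false then (let z = (((\u.u) 8) * ((\v.6) true)) in (((\w.z) true) - (let p = true in 2))) else (if (if (5 < 8) then (7 < 8) else (true && false)) then (if (if false then false else false) then 2 else (if true then 1 else 9)) else ((4 - 2) * 6)))
step 2: [if@root] (if (if (5 < 8) then (7 < 8) else (true && false)) then (if (if false then false else false) then 2 else (if true then 1 else 9)) else ((4 - 2) * 6))
step 3: [delta@0.0] (if (if true then (7 < 8) else (true && false)) then (if (if false then false else false) then 2 else (if true then 1 else 9)) else ((4 - 2) * 6))
step 4: [if@0] (if (7 < 8) then (if (if false then false else false) then 2 else (if true then 1 else 9)) else ((4 - 2) * 6))
step 5: [delta@0] (if true then (if (if false then false else false) then 2 else (if true then 1 else 9)) else ((4 - 2) * 6))
step 6: [if@root] (if (if false then false else false) then 2 else (if true then 1 else 9))
step 7: [if@0] (if false then 2 else (if true then 1 else 9))
step 8: [if@root] (if true then 1 else 9)
step 9: [if@root] 1

Answer: 1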